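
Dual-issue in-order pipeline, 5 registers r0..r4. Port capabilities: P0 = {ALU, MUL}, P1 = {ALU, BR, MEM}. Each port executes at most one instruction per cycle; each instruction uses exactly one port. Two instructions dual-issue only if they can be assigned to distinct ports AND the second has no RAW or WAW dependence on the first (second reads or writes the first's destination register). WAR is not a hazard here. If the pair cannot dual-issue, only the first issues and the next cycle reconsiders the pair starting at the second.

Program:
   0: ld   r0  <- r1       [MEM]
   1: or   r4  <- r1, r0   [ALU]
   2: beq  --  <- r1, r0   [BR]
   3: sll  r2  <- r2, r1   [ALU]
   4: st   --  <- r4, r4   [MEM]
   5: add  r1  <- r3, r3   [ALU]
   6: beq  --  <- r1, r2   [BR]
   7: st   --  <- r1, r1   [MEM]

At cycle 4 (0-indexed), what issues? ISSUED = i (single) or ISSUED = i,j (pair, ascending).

ISSUED = 6

  cy0 -> i0 (ld) RAW r0
  cy1 -> i1+i2 (or+beq) 2-wide
  cy2 -> i3+i4 (sll+st) 2-wide
  cy3 -> i5 (add) RAW r1
  cy4 -> i6 (beq) no-port BR/MEM
  cy5 -> i7 (st) tail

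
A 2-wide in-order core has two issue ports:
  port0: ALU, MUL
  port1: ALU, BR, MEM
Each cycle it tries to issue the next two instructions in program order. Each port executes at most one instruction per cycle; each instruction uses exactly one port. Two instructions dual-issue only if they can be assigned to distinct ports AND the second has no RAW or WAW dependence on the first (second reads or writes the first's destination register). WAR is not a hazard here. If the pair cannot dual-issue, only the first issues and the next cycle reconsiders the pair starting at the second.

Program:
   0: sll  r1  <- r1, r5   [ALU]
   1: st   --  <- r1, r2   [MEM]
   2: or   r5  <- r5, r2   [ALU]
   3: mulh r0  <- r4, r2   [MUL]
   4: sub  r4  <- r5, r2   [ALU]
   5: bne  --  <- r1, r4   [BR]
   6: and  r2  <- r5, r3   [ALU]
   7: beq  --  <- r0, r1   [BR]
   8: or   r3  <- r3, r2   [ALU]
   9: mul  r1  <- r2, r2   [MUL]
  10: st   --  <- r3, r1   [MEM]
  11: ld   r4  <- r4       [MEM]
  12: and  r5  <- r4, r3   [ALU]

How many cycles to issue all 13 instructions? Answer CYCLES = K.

CYCLES = 9

c0: i0 sll  RAW r1
c1: i1/i2 st+or  pair
c2: i3/i4 mulh+sub  pair
c3: i5/i6 bne+and  pair
c4: i7/i8 beq+or  pair
c5: i9 mul  RAW r1
c6: i10 st  no-port MEM/MEM
c7: i11 ld  RAW r4
c8: i12 and  tail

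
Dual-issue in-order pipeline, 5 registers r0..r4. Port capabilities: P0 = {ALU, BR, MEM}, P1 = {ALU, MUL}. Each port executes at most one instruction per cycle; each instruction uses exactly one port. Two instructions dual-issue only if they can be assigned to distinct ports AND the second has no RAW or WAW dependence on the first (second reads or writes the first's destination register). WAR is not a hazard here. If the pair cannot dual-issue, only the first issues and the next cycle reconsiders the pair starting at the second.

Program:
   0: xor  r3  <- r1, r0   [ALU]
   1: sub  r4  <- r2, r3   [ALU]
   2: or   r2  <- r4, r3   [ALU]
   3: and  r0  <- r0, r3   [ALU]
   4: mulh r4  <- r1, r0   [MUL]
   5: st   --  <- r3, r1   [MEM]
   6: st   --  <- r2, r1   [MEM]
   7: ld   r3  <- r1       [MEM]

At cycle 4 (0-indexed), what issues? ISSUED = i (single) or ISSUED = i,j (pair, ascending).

c0: i0 xor  RAW r3
c1: i1 sub  RAW r4
c2: i2/i3 or+and  dual
c3: i4/i5 mulh+st  dual
c4: i6 st  no-port MEM/MEM
c5: i7 ld  tail

ISSUED = 6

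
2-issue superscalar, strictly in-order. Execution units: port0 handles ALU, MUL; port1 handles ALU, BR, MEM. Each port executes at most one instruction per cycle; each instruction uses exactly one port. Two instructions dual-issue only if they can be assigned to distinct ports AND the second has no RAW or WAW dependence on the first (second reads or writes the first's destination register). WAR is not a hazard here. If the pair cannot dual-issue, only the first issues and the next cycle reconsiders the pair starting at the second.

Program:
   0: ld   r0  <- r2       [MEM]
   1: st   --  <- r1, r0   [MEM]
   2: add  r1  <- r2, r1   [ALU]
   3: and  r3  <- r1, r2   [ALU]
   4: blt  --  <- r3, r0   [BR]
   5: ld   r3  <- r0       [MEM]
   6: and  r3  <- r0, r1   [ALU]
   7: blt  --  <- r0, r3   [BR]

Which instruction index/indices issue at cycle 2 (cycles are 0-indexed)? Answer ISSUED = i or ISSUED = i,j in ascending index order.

  cy0 -> i0 (ld.MEM) no-port MEM/MEM
  cy1 -> i1+i2 (st.MEM;add.ALU) dual
  cy2 -> i3 (and.ALU) RAW r3
  cy3 -> i4 (blt.BR) no-port BR/MEM
  cy4 -> i5 (ld.MEM) WAW r3
  cy5 -> i6 (and.ALU) RAW r3
  cy6 -> i7 (blt.BR) tail

ISSUED = 3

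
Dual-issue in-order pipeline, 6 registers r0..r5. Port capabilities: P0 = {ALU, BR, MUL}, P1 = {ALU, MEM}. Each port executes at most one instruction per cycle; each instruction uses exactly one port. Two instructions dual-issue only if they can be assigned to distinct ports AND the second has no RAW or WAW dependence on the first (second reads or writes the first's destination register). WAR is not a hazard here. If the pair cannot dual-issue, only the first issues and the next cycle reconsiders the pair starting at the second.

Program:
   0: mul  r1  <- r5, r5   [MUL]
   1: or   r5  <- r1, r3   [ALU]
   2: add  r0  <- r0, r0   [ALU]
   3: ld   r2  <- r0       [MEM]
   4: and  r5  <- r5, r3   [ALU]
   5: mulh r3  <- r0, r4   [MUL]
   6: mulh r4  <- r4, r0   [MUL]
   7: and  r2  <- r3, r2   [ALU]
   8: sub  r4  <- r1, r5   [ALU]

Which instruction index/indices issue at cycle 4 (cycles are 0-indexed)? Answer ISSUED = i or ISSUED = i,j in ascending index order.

t=0 i0:mul.MUL ; RAW r1
t=1 i1,i2:or.ALU+add.ALU ; 2-wide
t=2 i3,i4:ld.MEM+and.ALU ; 2-wide
t=3 i5:mulh.MUL ; no-port MUL/MUL
t=4 i6,i7:mulh.MUL+and.ALU ; 2-wide
t=5 i8:sub.ALU ; tail

ISSUED = 6,7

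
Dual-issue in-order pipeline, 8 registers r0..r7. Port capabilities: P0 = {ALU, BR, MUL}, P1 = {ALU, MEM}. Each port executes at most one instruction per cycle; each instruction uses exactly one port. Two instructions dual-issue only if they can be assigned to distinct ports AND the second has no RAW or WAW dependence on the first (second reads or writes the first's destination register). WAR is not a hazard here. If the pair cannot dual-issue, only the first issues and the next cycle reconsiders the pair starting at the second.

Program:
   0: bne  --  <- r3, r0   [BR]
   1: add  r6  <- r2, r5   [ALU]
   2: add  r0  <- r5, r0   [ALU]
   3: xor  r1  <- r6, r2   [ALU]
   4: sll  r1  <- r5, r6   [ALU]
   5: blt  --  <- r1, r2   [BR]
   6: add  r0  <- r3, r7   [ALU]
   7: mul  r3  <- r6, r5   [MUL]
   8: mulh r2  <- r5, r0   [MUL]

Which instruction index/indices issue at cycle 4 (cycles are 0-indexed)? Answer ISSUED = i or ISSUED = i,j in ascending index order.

[0] i0,i1  bne.BR add.ALU  -- 2-wide
[1] i2,i3  add.ALU xor.ALU  -- 2-wide
[2] i4  sll.ALU  -- RAW r1
[3] i5,i6  blt.BR add.ALU  -- 2-wide
[4] i7  mul.MUL  -- no-port MUL/MUL
[5] i8  mulh.MUL  -- tail

ISSUED = 7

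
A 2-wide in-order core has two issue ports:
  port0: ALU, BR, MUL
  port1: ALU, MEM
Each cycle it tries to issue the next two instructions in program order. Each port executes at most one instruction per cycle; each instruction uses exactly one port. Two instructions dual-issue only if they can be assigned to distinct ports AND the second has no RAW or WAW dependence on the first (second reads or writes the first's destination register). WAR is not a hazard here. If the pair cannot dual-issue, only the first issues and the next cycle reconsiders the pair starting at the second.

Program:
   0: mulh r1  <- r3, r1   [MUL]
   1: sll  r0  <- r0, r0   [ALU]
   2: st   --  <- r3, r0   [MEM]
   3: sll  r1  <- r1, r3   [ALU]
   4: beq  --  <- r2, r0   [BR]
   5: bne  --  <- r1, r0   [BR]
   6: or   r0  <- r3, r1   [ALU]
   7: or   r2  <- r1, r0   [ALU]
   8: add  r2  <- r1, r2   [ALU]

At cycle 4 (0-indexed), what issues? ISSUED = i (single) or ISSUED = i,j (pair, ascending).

ISSUED = 7

c0: i0&i1 mulh.MUL/sll.ALU  pair
c1: i2&i3 st.MEM/sll.ALU  pair
c2: i4 beq.BR  no-port BR/BR
c3: i5&i6 bne.BR/or.ALU  pair
c4: i7 or.ALU  RAW+WAW r2
c5: i8 add.ALU  tail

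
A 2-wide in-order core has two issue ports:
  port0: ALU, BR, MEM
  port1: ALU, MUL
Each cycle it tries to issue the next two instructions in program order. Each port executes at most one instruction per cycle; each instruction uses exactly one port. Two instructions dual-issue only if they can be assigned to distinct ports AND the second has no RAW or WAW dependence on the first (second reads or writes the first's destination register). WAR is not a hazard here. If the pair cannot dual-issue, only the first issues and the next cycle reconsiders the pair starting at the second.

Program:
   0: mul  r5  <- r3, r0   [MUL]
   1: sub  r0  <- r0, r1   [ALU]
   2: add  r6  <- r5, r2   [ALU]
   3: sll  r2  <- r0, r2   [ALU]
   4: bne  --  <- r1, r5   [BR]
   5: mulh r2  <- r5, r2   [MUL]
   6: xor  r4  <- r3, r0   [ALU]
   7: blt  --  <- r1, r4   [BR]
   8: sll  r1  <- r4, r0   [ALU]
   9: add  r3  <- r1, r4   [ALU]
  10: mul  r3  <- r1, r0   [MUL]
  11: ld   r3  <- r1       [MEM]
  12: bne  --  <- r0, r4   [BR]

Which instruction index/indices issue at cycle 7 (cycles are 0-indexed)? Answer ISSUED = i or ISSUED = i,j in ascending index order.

ISSUED = 11

  cy0 -> i0&i1 (mul.MUL sub.ALU) 2-wide
  cy1 -> i2&i3 (add.ALU sll.ALU) 2-wide
  cy2 -> i4&i5 (bne.BR mulh.MUL) 2-wide
  cy3 -> i6 (xor.ALU) RAW r4
  cy4 -> i7&i8 (blt.BR sll.ALU) 2-wide
  cy5 -> i9 (add.ALU) WAW r3
  cy6 -> i10 (mul.MUL) WAW r3
  cy7 -> i11 (ld.MEM) no-port MEM/BR
  cy8 -> i12 (bne.BR) tail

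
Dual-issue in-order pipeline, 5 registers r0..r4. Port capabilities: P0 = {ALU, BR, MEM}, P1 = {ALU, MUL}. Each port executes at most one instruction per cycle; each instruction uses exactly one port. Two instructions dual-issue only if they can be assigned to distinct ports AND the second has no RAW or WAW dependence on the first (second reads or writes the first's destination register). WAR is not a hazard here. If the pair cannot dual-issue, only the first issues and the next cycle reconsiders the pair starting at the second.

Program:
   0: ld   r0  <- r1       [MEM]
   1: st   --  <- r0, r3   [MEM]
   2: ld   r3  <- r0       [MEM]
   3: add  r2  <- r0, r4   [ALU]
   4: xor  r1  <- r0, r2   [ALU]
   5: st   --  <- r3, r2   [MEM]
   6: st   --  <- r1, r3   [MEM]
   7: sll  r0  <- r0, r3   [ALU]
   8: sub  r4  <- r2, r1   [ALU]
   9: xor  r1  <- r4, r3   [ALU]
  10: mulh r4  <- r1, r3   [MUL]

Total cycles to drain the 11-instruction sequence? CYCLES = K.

CYCLES = 8

[0] i0  ld  -- no-port MEM/MEM
[1] i1  st  -- no-port MEM/MEM
[2] i2&i3  ld+add  -- pair
[3] i4&i5  xor+st  -- pair
[4] i6&i7  st+sll  -- pair
[5] i8  sub  -- RAW r4
[6] i9  xor  -- RAW r1
[7] i10  mulh  -- tail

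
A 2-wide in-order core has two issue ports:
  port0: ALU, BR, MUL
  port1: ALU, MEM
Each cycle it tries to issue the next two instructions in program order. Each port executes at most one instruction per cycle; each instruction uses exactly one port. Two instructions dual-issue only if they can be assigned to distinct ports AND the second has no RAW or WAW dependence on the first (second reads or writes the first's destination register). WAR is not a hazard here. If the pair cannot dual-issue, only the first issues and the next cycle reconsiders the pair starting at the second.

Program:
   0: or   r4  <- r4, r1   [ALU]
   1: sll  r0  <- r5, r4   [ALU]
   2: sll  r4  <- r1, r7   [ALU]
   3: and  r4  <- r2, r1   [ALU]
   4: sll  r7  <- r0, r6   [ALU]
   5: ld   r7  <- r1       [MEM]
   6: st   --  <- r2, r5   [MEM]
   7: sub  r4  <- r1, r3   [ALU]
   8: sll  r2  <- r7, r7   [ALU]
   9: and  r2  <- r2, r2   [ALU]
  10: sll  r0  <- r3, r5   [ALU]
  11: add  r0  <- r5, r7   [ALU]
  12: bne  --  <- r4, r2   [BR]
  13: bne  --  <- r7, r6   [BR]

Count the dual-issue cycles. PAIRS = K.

  cy0 -> i0 (or.ALU) RAW r4
  cy1 -> i1&i2 (sll.ALU+sll.ALU) 2-wide
  cy2 -> i3&i4 (and.ALU+sll.ALU) 2-wide
  cy3 -> i5 (ld.MEM) no-port MEM/MEM
  cy4 -> i6&i7 (st.MEM+sub.ALU) 2-wide
  cy5 -> i8 (sll.ALU) RAW+WAW r2
  cy6 -> i9&i10 (and.ALU+sll.ALU) 2-wide
  cy7 -> i11&i12 (add.ALU+bne.BR) 2-wide
  cy8 -> i13 (bne.BR) tail

PAIRS = 5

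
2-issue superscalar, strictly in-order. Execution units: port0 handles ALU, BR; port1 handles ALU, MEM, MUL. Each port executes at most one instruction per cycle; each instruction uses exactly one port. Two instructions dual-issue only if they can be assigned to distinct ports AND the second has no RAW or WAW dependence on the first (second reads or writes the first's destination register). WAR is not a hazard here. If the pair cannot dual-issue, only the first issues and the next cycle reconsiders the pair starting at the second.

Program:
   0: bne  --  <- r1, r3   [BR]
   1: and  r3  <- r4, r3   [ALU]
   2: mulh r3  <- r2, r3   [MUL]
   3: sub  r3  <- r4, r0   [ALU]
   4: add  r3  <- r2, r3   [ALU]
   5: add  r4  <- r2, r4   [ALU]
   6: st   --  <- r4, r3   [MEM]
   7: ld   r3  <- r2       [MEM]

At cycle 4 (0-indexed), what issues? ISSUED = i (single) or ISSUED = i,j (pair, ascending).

ISSUED = 6

c0: i0/i1 bne.BR;and.ALU  pair
c1: i2 mulh.MUL  WAW r3
c2: i3 sub.ALU  RAW+WAW r3
c3: i4/i5 add.ALU;add.ALU  pair
c4: i6 st.MEM  no-port MEM/MEM
c5: i7 ld.MEM  tail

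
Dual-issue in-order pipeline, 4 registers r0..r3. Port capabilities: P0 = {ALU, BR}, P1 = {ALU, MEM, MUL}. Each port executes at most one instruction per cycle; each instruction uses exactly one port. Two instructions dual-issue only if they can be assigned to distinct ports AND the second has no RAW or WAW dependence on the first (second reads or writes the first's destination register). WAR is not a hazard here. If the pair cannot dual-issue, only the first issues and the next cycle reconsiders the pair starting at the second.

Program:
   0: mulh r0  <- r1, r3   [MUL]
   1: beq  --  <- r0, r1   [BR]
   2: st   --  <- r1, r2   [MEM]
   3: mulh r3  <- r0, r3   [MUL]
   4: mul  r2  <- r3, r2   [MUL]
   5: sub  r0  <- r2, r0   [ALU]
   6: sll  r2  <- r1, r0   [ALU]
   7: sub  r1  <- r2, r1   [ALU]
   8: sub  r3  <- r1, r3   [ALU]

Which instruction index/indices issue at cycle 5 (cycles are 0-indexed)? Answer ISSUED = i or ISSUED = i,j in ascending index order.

ISSUED = 6

  cy0 -> i0 (mulh) RAW r0
  cy1 -> i1&i2 (beq+st) pair
  cy2 -> i3 (mulh) no-port MUL/MUL
  cy3 -> i4 (mul) RAW r2
  cy4 -> i5 (sub) RAW r0
  cy5 -> i6 (sll) RAW r2
  cy6 -> i7 (sub) RAW r1
  cy7 -> i8 (sub) tail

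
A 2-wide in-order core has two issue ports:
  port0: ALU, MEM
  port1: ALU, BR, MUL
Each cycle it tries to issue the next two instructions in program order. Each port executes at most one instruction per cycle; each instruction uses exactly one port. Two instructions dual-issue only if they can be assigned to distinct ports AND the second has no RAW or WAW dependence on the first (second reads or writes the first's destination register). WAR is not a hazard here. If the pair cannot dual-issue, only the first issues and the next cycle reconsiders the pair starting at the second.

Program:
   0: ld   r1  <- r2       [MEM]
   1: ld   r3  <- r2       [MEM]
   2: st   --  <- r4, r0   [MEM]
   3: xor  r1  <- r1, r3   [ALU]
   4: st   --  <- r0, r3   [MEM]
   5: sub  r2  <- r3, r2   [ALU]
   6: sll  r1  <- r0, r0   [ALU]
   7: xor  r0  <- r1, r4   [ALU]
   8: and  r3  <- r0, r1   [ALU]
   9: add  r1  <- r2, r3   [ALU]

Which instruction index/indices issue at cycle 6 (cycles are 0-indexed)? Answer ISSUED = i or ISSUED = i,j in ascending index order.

ISSUED = 8

[0] i0  ld  -- no-port MEM/MEM
[1] i1  ld  -- no-port MEM/MEM
[2] i2+i3  st xor  -- pair
[3] i4+i5  st sub  -- pair
[4] i6  sll  -- RAW r1
[5] i7  xor  -- RAW r0
[6] i8  and  -- RAW r3
[7] i9  add  -- tail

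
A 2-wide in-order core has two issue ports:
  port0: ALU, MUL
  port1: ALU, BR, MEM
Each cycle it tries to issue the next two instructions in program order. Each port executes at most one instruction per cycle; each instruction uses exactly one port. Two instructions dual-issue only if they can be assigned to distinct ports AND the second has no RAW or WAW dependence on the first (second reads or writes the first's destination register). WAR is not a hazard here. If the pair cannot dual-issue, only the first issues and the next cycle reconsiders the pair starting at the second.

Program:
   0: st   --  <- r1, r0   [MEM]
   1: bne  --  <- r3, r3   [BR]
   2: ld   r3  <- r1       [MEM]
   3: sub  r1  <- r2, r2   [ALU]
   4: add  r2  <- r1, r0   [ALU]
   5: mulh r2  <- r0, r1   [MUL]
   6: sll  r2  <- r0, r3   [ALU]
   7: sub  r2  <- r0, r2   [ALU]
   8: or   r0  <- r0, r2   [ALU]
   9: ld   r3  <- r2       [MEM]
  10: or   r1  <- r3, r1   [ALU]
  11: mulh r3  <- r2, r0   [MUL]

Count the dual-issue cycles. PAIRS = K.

#0 head=0: st.MEM i0 no-port MEM/BR
#1 head=1: bne.BR i1 no-port BR/MEM
#2 head=2: ld.MEM/sub.ALU i2&i3 2-wide
#3 head=4: add.ALU i4 WAW r2
#4 head=5: mulh.MUL i5 WAW r2
#5 head=6: sll.ALU i6 RAW+WAW r2
#6 head=7: sub.ALU i7 RAW r2
#7 head=8: or.ALU/ld.MEM i8&i9 2-wide
#8 head=10: or.ALU/mulh.MUL i10&i11 2-wide

PAIRS = 3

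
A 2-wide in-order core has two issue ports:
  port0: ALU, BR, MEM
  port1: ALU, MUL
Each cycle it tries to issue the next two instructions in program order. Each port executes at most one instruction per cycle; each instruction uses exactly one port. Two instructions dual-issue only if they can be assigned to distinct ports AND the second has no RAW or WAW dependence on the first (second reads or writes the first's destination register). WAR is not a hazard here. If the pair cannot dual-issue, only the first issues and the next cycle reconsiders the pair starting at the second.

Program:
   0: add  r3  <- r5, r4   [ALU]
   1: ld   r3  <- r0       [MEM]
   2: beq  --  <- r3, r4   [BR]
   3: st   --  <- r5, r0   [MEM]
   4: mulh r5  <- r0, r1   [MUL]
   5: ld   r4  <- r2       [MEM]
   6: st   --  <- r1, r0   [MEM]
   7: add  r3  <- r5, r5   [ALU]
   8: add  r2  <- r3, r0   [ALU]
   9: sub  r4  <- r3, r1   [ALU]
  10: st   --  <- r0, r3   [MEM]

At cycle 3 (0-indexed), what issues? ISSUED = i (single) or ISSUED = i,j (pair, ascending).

ISSUED = 3,4

c0: i0 add  WAW r3
c1: i1 ld  no-port MEM/BR
c2: i2 beq  no-port BR/MEM
c3: i3&i4 st+mulh  dual
c4: i5 ld  no-port MEM/MEM
c5: i6&i7 st+add  dual
c6: i8&i9 add+sub  dual
c7: i10 st  tail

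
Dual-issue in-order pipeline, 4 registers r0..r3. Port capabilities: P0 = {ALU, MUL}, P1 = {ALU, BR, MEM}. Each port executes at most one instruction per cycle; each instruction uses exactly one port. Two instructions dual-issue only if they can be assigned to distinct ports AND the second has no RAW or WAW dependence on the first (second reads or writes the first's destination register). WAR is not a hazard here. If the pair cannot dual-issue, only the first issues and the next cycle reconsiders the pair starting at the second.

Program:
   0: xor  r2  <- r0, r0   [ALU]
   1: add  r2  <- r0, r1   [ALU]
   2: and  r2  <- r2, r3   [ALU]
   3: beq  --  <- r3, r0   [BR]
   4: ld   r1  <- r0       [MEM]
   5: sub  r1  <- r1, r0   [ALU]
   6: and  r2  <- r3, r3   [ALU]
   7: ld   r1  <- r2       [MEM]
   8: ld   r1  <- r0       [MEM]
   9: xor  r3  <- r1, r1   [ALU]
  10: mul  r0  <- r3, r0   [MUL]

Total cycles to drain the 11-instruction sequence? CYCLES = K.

[0] i0  xor.ALU  -- WAW r2
[1] i1  add.ALU  -- RAW+WAW r2
[2] i2&i3  and.ALU+beq.BR  -- pair
[3] i4  ld.MEM  -- RAW+WAW r1
[4] i5&i6  sub.ALU+and.ALU  -- pair
[5] i7  ld.MEM  -- no-port MEM/MEM
[6] i8  ld.MEM  -- RAW r1
[7] i9  xor.ALU  -- RAW r3
[8] i10  mul.MUL  -- tail

CYCLES = 9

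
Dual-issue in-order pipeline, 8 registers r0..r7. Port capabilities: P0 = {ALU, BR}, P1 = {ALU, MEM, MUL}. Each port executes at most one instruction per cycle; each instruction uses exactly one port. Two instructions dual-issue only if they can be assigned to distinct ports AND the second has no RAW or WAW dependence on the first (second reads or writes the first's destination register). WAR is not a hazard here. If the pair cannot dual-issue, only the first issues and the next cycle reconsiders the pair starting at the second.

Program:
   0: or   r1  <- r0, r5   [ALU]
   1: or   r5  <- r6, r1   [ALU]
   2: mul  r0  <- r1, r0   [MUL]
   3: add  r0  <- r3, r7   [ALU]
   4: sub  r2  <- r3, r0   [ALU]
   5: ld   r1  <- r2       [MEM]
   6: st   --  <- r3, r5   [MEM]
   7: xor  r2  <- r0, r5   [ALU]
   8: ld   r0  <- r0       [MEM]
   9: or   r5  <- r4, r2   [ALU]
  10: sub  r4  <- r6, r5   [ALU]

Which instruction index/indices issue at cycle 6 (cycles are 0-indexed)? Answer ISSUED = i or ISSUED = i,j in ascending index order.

  cy0 -> i0 (or) RAW r1
  cy1 -> i1&i2 (or+mul) pair
  cy2 -> i3 (add) RAW r0
  cy3 -> i4 (sub) RAW r2
  cy4 -> i5 (ld) no-port MEM/MEM
  cy5 -> i6&i7 (st+xor) pair
  cy6 -> i8&i9 (ld+or) pair
  cy7 -> i10 (sub) tail

ISSUED = 8,9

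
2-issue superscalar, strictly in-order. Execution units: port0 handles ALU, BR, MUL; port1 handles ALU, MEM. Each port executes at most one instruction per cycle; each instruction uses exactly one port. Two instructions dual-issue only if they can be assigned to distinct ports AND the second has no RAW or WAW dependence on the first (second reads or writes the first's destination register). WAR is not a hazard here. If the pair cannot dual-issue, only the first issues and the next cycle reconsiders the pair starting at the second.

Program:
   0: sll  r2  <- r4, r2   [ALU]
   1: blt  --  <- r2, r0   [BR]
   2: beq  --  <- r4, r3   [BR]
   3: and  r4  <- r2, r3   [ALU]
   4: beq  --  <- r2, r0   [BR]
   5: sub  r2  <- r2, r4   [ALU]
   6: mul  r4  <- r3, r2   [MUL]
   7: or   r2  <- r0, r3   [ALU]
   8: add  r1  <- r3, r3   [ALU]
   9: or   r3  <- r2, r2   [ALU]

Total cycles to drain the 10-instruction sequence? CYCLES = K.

CYCLES = 6

[0] i0  sll  -- RAW r2
[1] i1  blt  -- no-port BR/BR
[2] i2&i3  beq+and  -- 2-wide
[3] i4&i5  beq+sub  -- 2-wide
[4] i6&i7  mul+or  -- 2-wide
[5] i8&i9  add+or  -- 2-wide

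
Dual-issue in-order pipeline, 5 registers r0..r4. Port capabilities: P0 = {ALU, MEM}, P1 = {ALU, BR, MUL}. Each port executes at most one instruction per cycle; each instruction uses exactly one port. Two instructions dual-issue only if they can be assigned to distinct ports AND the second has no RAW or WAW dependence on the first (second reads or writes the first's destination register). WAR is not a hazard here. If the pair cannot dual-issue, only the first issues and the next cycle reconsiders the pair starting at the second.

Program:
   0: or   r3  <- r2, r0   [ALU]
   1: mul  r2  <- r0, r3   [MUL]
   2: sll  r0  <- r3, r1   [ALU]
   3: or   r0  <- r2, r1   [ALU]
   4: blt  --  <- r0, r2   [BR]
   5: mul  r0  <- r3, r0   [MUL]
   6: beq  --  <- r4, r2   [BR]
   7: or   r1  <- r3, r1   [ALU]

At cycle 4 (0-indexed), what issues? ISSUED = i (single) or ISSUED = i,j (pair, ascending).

0. or @i0  | RAW r3
1. mul+sll @i1,i2  | dual
2. or @i3  | RAW r0
3. blt @i4  | no-port BR/MUL
4. mul @i5  | no-port MUL/BR
5. beq+or @i6,i7  | dual

ISSUED = 5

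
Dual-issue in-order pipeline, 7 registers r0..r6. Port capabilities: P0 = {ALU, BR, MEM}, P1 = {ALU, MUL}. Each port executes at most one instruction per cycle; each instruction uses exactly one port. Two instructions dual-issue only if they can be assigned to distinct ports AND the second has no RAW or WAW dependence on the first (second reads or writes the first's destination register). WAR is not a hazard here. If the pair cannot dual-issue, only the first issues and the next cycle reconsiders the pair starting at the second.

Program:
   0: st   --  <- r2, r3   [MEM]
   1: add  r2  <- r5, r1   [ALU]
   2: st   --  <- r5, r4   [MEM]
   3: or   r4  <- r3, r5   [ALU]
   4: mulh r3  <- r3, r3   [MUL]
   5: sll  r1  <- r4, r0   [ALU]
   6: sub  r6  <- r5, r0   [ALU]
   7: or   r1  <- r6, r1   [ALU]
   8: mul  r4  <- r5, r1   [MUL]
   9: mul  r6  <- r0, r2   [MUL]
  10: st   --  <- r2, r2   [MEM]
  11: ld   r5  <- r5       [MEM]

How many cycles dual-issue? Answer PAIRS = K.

PAIRS = 4

#0 head=0: st add i0,i1 2-wide
#1 head=2: st or i2,i3 2-wide
#2 head=4: mulh sll i4,i5 2-wide
#3 head=6: sub i6 RAW r6
#4 head=7: or i7 RAW r1
#5 head=8: mul i8 no-port MUL/MUL
#6 head=9: mul st i9,i10 2-wide
#7 head=11: ld i11 tail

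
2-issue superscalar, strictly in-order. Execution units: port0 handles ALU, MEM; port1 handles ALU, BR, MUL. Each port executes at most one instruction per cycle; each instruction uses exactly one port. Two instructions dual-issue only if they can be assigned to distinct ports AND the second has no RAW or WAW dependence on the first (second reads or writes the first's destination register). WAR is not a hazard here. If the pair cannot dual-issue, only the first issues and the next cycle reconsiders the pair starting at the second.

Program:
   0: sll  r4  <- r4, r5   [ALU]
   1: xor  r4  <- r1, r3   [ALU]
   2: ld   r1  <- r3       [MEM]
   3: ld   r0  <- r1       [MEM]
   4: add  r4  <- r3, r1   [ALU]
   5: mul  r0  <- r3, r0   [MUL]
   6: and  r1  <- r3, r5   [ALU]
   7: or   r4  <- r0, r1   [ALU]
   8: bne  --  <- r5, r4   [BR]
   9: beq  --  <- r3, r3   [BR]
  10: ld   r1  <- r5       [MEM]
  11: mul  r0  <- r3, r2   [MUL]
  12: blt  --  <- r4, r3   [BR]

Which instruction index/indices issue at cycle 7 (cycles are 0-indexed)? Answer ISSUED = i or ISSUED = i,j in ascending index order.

ISSUED = 11

#0 head=0: sll i0 WAW r4
#1 head=1: xor+ld i1/i2 dual
#2 head=3: ld+add i3/i4 dual
#3 head=5: mul+and i5/i6 dual
#4 head=7: or i7 RAW r4
#5 head=8: bne i8 no-port BR/BR
#6 head=9: beq+ld i9/i10 dual
#7 head=11: mul i11 no-port MUL/BR
#8 head=12: blt i12 tail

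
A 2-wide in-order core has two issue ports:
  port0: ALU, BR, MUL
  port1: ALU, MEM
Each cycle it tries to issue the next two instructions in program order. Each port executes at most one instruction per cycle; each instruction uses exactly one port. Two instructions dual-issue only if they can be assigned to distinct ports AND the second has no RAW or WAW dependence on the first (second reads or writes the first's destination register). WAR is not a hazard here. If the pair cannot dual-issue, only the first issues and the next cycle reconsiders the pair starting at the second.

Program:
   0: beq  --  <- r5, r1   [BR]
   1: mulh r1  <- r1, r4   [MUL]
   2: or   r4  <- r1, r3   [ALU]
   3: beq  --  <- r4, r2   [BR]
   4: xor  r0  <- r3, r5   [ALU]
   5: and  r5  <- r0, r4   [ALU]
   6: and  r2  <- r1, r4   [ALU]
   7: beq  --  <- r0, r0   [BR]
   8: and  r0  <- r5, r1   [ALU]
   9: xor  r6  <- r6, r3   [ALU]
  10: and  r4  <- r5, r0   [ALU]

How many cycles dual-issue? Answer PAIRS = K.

PAIRS = 4

#0 head=0: beq i0 no-port BR/MUL
#1 head=1: mulh i1 RAW r1
#2 head=2: or i2 RAW r4
#3 head=3: beq;xor i3&i4 dual
#4 head=5: and;and i5&i6 dual
#5 head=7: beq;and i7&i8 dual
#6 head=9: xor;and i9&i10 dual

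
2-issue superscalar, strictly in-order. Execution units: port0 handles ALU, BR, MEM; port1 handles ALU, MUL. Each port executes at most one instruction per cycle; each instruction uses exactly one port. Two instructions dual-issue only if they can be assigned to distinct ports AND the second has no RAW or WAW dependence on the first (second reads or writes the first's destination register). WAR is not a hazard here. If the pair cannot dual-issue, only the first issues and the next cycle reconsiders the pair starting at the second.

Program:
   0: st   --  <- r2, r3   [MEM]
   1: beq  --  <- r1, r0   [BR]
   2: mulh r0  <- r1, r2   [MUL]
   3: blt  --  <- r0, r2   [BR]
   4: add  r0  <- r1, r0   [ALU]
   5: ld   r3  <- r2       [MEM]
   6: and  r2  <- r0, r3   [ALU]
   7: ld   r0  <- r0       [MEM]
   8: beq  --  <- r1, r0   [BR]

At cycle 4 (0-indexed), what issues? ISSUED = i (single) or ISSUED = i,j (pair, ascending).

#0 head=0: st.MEM i0 no-port MEM/BR
#1 head=1: beq.BR/mulh.MUL i1+i2 dual
#2 head=3: blt.BR/add.ALU i3+i4 dual
#3 head=5: ld.MEM i5 RAW r3
#4 head=6: and.ALU/ld.MEM i6+i7 dual
#5 head=8: beq.BR i8 tail

ISSUED = 6,7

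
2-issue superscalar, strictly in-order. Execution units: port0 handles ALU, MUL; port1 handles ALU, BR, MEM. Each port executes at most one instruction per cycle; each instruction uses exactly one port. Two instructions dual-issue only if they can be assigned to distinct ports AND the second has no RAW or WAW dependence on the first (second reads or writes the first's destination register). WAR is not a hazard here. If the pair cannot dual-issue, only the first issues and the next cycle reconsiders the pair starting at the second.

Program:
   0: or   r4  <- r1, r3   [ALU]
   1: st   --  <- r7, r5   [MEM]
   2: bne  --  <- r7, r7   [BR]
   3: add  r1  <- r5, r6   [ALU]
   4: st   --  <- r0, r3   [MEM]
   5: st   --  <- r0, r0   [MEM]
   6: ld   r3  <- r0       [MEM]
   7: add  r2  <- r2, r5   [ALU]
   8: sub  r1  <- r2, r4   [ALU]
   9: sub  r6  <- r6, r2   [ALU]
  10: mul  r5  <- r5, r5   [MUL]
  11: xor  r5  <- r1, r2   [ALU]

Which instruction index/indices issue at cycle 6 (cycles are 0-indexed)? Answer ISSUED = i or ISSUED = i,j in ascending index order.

ISSUED = 10

0. or st @i0/i1  | dual
1. bne add @i2/i3  | dual
2. st @i4  | no-port MEM/MEM
3. st @i5  | no-port MEM/MEM
4. ld add @i6/i7  | dual
5. sub sub @i8/i9  | dual
6. mul @i10  | WAW r5
7. xor @i11  | tail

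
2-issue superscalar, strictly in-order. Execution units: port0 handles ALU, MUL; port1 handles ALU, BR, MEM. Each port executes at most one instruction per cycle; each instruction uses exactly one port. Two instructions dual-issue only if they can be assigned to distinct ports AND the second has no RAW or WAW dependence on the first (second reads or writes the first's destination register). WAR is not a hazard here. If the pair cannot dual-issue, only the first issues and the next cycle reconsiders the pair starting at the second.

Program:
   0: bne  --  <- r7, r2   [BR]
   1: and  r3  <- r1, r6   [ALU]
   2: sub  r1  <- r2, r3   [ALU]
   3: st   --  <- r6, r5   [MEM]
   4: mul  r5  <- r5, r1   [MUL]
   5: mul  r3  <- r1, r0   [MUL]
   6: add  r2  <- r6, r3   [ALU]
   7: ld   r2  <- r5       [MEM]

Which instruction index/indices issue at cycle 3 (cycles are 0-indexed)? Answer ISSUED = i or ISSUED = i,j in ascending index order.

ISSUED = 5

t=0 i0&i1:bne.BR/and.ALU ; pair
t=1 i2&i3:sub.ALU/st.MEM ; pair
t=2 i4:mul.MUL ; no-port MUL/MUL
t=3 i5:mul.MUL ; RAW r3
t=4 i6:add.ALU ; WAW r2
t=5 i7:ld.MEM ; tail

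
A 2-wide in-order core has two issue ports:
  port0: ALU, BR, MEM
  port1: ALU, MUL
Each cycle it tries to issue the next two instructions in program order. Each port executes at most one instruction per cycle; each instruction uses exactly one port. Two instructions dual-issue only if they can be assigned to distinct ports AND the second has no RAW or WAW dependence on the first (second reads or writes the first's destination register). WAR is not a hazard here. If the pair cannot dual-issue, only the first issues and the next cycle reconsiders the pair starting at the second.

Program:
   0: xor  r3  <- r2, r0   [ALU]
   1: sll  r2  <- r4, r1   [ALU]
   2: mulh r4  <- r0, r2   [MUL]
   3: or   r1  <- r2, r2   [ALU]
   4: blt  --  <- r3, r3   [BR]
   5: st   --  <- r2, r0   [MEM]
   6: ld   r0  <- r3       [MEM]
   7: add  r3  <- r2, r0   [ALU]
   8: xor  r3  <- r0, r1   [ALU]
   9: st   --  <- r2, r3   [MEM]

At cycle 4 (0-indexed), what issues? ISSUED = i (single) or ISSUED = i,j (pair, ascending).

#0 head=0: xor.ALU;sll.ALU i0/i1 2-wide
#1 head=2: mulh.MUL;or.ALU i2/i3 2-wide
#2 head=4: blt.BR i4 no-port BR/MEM
#3 head=5: st.MEM i5 no-port MEM/MEM
#4 head=6: ld.MEM i6 RAW r0
#5 head=7: add.ALU i7 WAW r3
#6 head=8: xor.ALU i8 RAW r3
#7 head=9: st.MEM i9 tail

ISSUED = 6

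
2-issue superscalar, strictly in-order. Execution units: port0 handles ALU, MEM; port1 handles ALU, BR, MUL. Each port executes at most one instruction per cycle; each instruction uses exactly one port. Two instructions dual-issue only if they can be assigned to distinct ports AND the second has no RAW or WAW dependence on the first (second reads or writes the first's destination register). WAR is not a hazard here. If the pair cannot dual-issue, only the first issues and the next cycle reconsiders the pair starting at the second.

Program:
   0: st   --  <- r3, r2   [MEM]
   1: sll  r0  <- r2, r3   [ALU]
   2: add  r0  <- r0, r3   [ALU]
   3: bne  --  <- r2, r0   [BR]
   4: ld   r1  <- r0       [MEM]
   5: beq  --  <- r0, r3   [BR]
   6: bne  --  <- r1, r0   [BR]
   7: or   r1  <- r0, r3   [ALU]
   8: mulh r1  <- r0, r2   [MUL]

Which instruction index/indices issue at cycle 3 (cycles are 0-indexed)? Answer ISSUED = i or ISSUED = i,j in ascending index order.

c0: i0/i1 st+sll  dual
c1: i2 add  RAW r0
c2: i3/i4 bne+ld  dual
c3: i5 beq  no-port BR/BR
c4: i6/i7 bne+or  dual
c5: i8 mulh  tail

ISSUED = 5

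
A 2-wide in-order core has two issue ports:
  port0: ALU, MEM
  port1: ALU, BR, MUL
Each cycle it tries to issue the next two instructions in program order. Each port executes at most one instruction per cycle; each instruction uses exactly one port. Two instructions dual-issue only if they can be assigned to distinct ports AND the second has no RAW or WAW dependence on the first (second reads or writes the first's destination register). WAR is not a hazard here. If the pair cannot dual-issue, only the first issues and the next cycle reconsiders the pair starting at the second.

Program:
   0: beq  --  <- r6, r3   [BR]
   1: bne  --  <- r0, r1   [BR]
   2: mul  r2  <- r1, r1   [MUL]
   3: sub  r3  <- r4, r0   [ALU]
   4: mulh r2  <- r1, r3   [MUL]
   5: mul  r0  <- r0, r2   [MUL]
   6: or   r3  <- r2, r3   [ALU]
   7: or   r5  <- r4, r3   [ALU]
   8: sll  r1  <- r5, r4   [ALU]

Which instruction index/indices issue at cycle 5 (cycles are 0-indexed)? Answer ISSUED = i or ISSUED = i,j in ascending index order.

ISSUED = 7

c0: i0 beq.BR  no-port BR/BR
c1: i1 bne.BR  no-port BR/MUL
c2: i2+i3 mul.MUL+sub.ALU  pair
c3: i4 mulh.MUL  no-port MUL/MUL
c4: i5+i6 mul.MUL+or.ALU  pair
c5: i7 or.ALU  RAW r5
c6: i8 sll.ALU  tail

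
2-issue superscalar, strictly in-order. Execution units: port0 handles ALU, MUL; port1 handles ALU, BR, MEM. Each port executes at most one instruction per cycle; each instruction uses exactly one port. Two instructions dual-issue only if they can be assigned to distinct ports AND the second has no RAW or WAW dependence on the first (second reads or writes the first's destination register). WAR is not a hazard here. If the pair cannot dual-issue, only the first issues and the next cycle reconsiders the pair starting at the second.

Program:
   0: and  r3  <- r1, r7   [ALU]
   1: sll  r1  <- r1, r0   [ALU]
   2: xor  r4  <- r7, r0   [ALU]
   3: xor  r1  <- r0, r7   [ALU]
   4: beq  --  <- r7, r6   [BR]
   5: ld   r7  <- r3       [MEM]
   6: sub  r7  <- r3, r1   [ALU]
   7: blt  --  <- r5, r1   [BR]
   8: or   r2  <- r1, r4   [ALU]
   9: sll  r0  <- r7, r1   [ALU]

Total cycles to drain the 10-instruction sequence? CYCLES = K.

CYCLES = 6

t=0 i0/i1:and.ALU/sll.ALU ; pair
t=1 i2/i3:xor.ALU/xor.ALU ; pair
t=2 i4:beq.BR ; no-port BR/MEM
t=3 i5:ld.MEM ; WAW r7
t=4 i6/i7:sub.ALU/blt.BR ; pair
t=5 i8/i9:or.ALU/sll.ALU ; pair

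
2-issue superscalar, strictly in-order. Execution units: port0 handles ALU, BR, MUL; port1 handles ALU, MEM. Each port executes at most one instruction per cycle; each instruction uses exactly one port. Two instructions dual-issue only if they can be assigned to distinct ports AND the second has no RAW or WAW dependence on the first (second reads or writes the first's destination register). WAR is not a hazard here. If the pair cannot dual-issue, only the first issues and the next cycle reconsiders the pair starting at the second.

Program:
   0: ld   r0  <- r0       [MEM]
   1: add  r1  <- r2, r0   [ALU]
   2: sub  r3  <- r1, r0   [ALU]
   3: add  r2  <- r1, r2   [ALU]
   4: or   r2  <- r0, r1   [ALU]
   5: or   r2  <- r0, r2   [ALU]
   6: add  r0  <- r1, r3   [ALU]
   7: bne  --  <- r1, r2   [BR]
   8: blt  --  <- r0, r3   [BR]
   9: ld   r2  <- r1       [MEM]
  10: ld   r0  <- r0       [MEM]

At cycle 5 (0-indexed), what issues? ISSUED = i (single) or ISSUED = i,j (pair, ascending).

c0: i0 ld.MEM  RAW r0
c1: i1 add.ALU  RAW r1
c2: i2/i3 sub.ALU/add.ALU  dual
c3: i4 or.ALU  RAW+WAW r2
c4: i5/i6 or.ALU/add.ALU  dual
c5: i7 bne.BR  no-port BR/BR
c6: i8/i9 blt.BR/ld.MEM  dual
c7: i10 ld.MEM  tail

ISSUED = 7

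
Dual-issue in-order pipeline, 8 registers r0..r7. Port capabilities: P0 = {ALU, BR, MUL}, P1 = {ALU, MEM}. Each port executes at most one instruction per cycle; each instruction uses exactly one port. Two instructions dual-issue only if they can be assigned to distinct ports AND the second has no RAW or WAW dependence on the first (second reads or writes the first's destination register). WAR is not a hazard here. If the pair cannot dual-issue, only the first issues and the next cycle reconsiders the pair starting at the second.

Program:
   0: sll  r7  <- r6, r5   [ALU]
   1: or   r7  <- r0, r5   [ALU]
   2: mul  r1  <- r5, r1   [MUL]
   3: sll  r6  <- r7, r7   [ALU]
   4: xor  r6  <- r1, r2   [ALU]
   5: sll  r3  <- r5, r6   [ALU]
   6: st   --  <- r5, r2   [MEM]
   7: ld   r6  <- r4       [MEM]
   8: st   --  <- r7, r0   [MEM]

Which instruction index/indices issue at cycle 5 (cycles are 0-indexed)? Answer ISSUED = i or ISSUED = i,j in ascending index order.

  cy0 -> i0 (sll.ALU) WAW r7
  cy1 -> i1,i2 (or.ALU;mul.MUL) dual
  cy2 -> i3 (sll.ALU) WAW r6
  cy3 -> i4 (xor.ALU) RAW r6
  cy4 -> i5,i6 (sll.ALU;st.MEM) dual
  cy5 -> i7 (ld.MEM) no-port MEM/MEM
  cy6 -> i8 (st.MEM) tail

ISSUED = 7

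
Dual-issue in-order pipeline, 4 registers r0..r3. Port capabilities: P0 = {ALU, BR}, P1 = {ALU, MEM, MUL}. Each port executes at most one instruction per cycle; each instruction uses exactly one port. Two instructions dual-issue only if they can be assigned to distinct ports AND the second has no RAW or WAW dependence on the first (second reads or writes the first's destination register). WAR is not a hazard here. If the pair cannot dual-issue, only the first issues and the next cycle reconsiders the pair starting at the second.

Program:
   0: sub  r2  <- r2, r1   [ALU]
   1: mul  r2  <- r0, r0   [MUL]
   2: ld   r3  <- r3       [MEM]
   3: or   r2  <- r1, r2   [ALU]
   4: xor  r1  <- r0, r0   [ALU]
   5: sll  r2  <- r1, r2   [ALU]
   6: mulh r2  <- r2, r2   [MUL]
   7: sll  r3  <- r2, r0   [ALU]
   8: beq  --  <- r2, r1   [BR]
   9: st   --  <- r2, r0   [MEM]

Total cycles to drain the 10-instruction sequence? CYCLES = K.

t=0 i0:sub.ALU ; WAW r2
t=1 i1:mul.MUL ; no-port MUL/MEM
t=2 i2+i3:ld.MEM;or.ALU ; pair
t=3 i4:xor.ALU ; RAW r1
t=4 i5:sll.ALU ; RAW+WAW r2
t=5 i6:mulh.MUL ; RAW r2
t=6 i7+i8:sll.ALU;beq.BR ; pair
t=7 i9:st.MEM ; tail

CYCLES = 8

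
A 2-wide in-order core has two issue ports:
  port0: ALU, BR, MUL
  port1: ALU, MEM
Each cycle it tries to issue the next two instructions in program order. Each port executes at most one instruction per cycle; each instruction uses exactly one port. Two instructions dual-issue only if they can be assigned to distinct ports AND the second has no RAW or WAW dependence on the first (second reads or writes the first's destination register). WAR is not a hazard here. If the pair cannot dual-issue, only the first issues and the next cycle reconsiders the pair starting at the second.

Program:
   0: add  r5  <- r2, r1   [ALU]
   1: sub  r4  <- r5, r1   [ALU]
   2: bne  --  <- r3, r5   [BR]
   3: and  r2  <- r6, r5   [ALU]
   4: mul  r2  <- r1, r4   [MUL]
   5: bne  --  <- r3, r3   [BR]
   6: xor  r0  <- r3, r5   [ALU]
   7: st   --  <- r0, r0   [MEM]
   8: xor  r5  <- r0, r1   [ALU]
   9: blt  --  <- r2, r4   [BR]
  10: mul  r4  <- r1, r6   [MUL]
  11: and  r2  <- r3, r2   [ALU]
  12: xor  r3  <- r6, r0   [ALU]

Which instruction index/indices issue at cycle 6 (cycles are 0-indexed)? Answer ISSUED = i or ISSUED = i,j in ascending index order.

0. add @i0  | RAW r5
1. sub;bne @i1/i2  | pair
2. and @i3  | WAW r2
3. mul @i4  | no-port MUL/BR
4. bne;xor @i5/i6  | pair
5. st;xor @i7/i8  | pair
6. blt @i9  | no-port BR/MUL
7. mul;and @i10/i11  | pair
8. xor @i12  | tail

ISSUED = 9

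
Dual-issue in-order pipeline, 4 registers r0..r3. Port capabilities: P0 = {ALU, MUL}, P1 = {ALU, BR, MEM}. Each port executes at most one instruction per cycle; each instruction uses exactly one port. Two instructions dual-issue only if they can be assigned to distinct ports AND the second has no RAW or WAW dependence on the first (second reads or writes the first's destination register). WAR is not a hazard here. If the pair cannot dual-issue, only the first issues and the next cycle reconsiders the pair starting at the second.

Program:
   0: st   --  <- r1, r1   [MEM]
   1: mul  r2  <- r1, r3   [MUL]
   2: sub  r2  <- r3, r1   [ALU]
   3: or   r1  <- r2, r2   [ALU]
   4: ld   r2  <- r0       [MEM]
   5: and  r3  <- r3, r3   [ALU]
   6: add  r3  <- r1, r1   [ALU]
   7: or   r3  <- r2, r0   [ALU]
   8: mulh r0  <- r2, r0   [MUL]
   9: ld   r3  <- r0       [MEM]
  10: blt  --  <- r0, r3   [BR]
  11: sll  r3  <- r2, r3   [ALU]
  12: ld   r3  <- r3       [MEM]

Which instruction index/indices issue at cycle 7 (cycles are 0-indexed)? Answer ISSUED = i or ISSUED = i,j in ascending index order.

t=0 i0/i1:st+mul ; pair
t=1 i2:sub ; RAW r2
t=2 i3/i4:or+ld ; pair
t=3 i5:and ; WAW r3
t=4 i6:add ; WAW r3
t=5 i7/i8:or+mulh ; pair
t=6 i9:ld ; no-port MEM/BR
t=7 i10/i11:blt+sll ; pair
t=8 i12:ld ; tail

ISSUED = 10,11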